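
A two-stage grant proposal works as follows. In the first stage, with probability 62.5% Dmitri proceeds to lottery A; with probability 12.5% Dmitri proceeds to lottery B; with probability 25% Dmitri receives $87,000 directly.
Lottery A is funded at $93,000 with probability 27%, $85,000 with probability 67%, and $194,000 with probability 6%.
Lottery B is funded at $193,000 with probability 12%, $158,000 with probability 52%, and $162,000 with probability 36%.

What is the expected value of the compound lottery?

EV(A) = 0.27 × 93000 + 0.67 × 85000 + 0.06 × 194000 = 25110 + 56950 + 11640 = 93700
EV(B) = 0.12 × 193000 + 0.52 × 158000 + 0.36 × 162000 = 23160 + 82160 + 58320 = 163640
Branch C: 87000 (certain)
Overall = 0.625 × 93700 + 0.125 × 163640 + 0.25 × 87000 = 58562.5 + 20455 + 21750 = 100767.5

$100,767.50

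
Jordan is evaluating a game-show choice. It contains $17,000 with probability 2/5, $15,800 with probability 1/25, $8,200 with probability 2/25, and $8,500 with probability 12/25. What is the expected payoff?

EV = 2/5 × 17000 + 1/25 × 15800 + 2/25 × 8200 + 12/25 × 8500 = 6800 + 632 + 656 + 4080 = 12168

$12,168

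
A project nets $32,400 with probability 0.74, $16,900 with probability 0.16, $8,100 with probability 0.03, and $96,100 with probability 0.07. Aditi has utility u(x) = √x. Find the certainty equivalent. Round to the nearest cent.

E[u] = 0.74·√32400 + 0.16·√16900 + 0.03·√8100 + 0.07·√96100 = 0.74·180 + 0.16·130 + 0.03·90 + 0.07·310 = 178.4
CE = (178.4)² = 31826.56

$31,826.56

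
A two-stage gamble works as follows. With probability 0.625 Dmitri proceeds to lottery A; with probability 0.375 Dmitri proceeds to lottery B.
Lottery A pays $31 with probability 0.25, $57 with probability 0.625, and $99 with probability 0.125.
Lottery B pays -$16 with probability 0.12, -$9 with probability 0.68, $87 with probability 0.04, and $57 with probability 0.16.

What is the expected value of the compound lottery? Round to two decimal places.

$36.55

EV(A) = 0.25 × 31 + 0.625 × 57 + 0.125 × 99 = 7.75 + 35.625 + 12.375 = 55.75
EV(B) = 0.12 × (-16) + 0.68 × (-9) + 0.04 × 87 + 0.16 × 57 = -1.92 − 6.12 + 3.48 + 9.12 = 4.56
Overall = 0.625 × 55.75 + 0.375 × 4.56 = 34.84375 + 1.71 = 36.55375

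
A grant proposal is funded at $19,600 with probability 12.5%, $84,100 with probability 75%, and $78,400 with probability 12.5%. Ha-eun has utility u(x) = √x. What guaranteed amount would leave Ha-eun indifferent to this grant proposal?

$72,900

E[u] = 0.125·√19600 + 0.75·√84100 + 0.125·√78400 = 0.125·140 + 0.75·290 + 0.125·280 = 270
CE = (270)² = 72900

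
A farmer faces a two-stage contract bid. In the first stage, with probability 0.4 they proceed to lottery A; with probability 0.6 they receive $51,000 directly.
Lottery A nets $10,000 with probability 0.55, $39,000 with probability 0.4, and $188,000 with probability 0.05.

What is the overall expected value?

EV(A) = 0.55 × 10000 + 0.4 × 39000 + 0.05 × 188000 = 5500 + 15600 + 9400 = 30500
Branch B: 51000 (certain)
Overall = 0.4 × 30500 + 0.6 × 51000 = 12200 + 30600 = 42800

$42,800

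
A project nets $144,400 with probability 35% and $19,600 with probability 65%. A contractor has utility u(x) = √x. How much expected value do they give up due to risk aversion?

$13,104

E[u] = 0.35·√144400 + 0.65·√19600 = 0.35·380 + 0.65·140 = 224
CE = (224)² = 50176
Risk premium = EV − CE = 63280 − 50176 = 13104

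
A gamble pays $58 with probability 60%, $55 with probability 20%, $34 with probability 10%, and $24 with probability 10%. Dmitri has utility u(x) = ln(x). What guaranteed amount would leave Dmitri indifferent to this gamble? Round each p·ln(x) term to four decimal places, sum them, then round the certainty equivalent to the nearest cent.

E[u] = 0.6·ln(58) + 0.2·ln(55) + 0.1·ln(34) + 0.1·ln(24) = 2.4363 + 0.8015 + 0.3526 + 0.3178 = 3.9082
CE = e^3.9082 ≈ 49.81

$49.81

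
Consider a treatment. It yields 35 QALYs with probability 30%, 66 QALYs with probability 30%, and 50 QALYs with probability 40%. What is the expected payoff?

50.3 QALYs

EV = 0.3 × 35 + 0.3 × 66 + 0.4 × 50 = 10.5 + 19.8 + 20 = 50.3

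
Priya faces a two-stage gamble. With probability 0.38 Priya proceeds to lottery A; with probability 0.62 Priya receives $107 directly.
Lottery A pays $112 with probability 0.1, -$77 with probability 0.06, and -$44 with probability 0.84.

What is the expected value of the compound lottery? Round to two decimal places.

EV(A) = 0.1 × 112 + 0.06 × (-77) + 0.84 × (-44) = 11.2 − 4.62 − 36.96 = -30.38
Branch B: 107 (certain)
Overall = 0.38 × (-30.38) + 0.62 × 107 = -11.5444 + 66.34 = 54.7956

$54.80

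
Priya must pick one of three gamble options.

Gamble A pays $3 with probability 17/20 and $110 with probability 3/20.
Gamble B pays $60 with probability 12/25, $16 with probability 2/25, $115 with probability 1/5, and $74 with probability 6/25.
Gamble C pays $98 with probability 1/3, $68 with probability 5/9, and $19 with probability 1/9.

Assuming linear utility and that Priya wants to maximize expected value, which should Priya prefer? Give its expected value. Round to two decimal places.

Gamble A = 17/20 × 3 + 3/20 × 110 = 2.55 + 16.5 = 19.05
Gamble B = 12/25 × 60 + 2/25 × 16 + 1/5 × 115 + 6/25 × 74 = 28.8 + 1.28 + 23 + 17.76 = 70.84
Gamble C = 1/3 × 98 + 5/9 × 68 + 1/9 × 19 = 32.6667 + 37.7778 + 2.1111 = 72.5556

Gamble C ($72.56)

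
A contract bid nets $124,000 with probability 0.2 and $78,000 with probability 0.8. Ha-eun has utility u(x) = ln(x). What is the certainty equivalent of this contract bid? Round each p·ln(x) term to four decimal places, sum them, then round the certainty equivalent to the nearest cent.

$85,579.41

E[u] = 0.2·ln(124000) + 0.8·ln(78000) = 2.3456 + 9.0116 = 11.3572
CE = e^11.3572 ≈ 85579.41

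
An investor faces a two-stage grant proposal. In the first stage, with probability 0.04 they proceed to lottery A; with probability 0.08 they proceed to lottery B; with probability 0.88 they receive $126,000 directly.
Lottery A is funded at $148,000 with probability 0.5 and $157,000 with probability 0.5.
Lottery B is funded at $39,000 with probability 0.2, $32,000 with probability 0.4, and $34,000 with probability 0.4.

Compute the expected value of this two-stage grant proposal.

EV(A) = 0.5 × 148000 + 0.5 × 157000 = 74000 + 78500 = 152500
EV(B) = 0.2 × 39000 + 0.4 × 32000 + 0.4 × 34000 = 7800 + 12800 + 13600 = 34200
Branch C: 126000 (certain)
Overall = 0.04 × 152500 + 0.08 × 34200 + 0.88 × 126000 = 6100 + 2736 + 110880 = 119716

$119,716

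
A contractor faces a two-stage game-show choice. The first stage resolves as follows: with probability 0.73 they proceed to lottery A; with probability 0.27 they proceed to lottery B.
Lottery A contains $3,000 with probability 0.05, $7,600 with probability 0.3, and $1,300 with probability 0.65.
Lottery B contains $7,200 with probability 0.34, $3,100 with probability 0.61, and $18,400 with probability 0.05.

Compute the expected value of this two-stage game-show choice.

EV(A) = 0.05 × 3000 + 0.3 × 7600 + 0.65 × 1300 = 150 + 2280 + 845 = 3275
EV(B) = 0.34 × 7200 + 0.61 × 3100 + 0.05 × 18400 = 2448 + 1891 + 920 = 5259
Overall = 0.73 × 3275 + 0.27 × 5259 = 2390.75 + 1419.93 = 3810.68

$3,810.68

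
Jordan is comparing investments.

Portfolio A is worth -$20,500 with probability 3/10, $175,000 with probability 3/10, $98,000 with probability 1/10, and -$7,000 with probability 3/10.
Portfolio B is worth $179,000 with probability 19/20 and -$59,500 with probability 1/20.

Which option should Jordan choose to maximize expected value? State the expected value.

Portfolio A = 3/10 × (-20500) + 3/10 × 175000 + 1/10 × 98000 + 3/10 × (-7000) = -6150 + 52500 + 9800 − 2100 = 54050
Portfolio B = 19/20 × 179000 + 1/20 × (-59500) = 170050 − 2975 = 167075

Portfolio B ($167,075)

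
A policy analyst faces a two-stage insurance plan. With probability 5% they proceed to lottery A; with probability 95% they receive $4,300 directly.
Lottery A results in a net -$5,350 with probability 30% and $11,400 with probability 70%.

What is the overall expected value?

EV(A) = 0.3 × (-5350) + 0.7 × 11400 = -1605 + 7980 = 6375
Branch B: 4300 (certain)
Overall = 0.05 × 6375 + 0.95 × 4300 = 318.75 + 4085 = 4403.75

$4,403.75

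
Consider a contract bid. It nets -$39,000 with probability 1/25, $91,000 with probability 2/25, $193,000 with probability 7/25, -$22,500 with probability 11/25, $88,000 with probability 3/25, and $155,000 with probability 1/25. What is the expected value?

$66,620

EV = 1/25 × (-39000) + 2/25 × 91000 + 7/25 × 193000 + 11/25 × (-22500) + 3/25 × 88000 + 1/25 × 155000 = -1560 + 7280 + 54040 − 9900 + 10560 + 6200 = 66620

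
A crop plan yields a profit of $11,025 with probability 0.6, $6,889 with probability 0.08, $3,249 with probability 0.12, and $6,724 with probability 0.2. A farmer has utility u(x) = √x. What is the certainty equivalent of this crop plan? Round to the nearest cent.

E[u] = 0.6·√11025 + 0.08·√6889 + 0.12·√3249 + 0.2·√6724 = 0.6·105 + 0.08·83 + 0.12·57 + 0.2·82 = 92.88
CE = (92.88)² = 8626.6944

$8,626.69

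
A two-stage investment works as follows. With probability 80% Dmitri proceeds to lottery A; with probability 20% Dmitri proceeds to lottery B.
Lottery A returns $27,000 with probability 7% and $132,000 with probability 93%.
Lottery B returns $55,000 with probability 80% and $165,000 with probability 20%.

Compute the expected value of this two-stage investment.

$115,120

EV(A) = 0.07 × 27000 + 0.93 × 132000 = 1890 + 122760 = 124650
EV(B) = 0.8 × 55000 + 0.2 × 165000 = 44000 + 33000 = 77000
Overall = 0.8 × 124650 + 0.2 × 77000 = 99720 + 15400 = 115120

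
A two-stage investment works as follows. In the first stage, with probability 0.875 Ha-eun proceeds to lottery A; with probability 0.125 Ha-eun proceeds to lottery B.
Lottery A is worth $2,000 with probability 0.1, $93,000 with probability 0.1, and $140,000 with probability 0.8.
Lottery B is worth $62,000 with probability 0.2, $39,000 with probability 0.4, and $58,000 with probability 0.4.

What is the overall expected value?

EV(A) = 0.1 × 2000 + 0.1 × 93000 + 0.8 × 140000 = 200 + 9300 + 112000 = 121500
EV(B) = 0.2 × 62000 + 0.4 × 39000 + 0.4 × 58000 = 12400 + 15600 + 23200 = 51200
Overall = 0.875 × 121500 + 0.125 × 51200 = 106312.5 + 6400 = 112712.5

$112,712.50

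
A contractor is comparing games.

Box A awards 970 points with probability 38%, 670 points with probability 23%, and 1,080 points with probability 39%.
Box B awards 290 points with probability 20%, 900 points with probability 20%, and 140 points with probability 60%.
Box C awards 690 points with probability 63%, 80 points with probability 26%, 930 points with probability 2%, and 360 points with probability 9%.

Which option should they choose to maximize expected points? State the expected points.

Box A (943.9 points)

Box A = 0.38 × 970 + 0.23 × 670 + 0.39 × 1080 = 368.6 + 154.1 + 421.2 = 943.9
Box B = 0.2 × 290 + 0.2 × 900 + 0.6 × 140 = 58 + 180 + 84 = 322
Box C = 0.63 × 690 + 0.26 × 80 + 0.02 × 930 + 0.09 × 360 = 434.7 + 20.8 + 18.6 + 32.4 = 506.5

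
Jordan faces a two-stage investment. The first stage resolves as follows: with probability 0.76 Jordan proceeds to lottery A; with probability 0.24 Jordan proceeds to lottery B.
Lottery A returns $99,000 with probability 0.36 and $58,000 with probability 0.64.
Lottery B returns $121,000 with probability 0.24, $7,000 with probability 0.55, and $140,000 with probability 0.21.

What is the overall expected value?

EV(A) = 0.36 × 99000 + 0.64 × 58000 = 35640 + 37120 = 72760
EV(B) = 0.24 × 121000 + 0.55 × 7000 + 0.21 × 140000 = 29040 + 3850 + 29400 = 62290
Overall = 0.76 × 72760 + 0.24 × 62290 = 55297.6 + 14949.6 = 70247.2

$70,247.20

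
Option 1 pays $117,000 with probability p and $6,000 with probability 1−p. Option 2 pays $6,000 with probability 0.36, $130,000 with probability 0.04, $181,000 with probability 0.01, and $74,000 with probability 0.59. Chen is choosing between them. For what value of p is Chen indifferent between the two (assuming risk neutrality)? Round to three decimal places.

p = 0.422

EV(Option 2) = 0.36 × 6000 + 0.04 × 130000 + 0.01 × 181000 + 0.59 × 74000 = 2160 + 5200 + 1810 + 43660 = 52830
p·117000 + (1−p)·6000 = 52830
111000p + 6000 = 52830
p = (52830 − 6000) / 111000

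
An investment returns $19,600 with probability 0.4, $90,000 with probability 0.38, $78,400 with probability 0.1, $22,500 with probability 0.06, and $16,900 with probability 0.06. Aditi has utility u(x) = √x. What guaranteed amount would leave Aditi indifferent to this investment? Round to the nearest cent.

$46,139.04

E[u] = 0.4·√19600 + 0.38·√90000 + 0.1·√78400 + 0.06·√22500 + 0.06·√16900 = 0.4·140 + 0.38·300 + 0.1·280 + 0.06·150 + 0.06·130 = 214.8
CE = (214.8)² = 46139.04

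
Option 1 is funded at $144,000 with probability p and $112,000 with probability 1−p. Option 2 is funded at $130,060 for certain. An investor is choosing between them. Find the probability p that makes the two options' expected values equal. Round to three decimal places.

p = 0.564

p·144000 + (1−p)·112000 = 130060
32000p + 112000 = 130060
p = (130060 − 112000) / 32000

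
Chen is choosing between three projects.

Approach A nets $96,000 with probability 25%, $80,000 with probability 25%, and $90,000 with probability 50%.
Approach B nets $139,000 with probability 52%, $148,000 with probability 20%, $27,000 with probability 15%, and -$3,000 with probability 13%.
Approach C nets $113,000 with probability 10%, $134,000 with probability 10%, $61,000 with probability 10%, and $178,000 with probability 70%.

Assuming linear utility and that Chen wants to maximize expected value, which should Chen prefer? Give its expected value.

Approach A = 0.25 × 96000 + 0.25 × 80000 + 0.5 × 90000 = 24000 + 20000 + 45000 = 89000
Approach B = 0.52 × 139000 + 0.2 × 148000 + 0.15 × 27000 + 0.13 × (-3000) = 72280 + 29600 + 4050 − 390 = 105540
Approach C = 0.1 × 113000 + 0.1 × 134000 + 0.1 × 61000 + 0.7 × 178000 = 11300 + 13400 + 6100 + 124600 = 155400

Approach C ($155,400)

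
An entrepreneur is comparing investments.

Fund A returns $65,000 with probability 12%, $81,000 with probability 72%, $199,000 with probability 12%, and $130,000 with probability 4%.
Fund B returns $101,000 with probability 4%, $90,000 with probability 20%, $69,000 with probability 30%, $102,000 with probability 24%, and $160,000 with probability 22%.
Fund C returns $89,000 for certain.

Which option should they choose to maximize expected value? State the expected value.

Fund A = 0.12 × 65000 + 0.72 × 81000 + 0.12 × 199000 + 0.04 × 130000 = 7800 + 58320 + 23880 + 5200 = 95200
Fund B = 0.04 × 101000 + 0.2 × 90000 + 0.3 × 69000 + 0.24 × 102000 + 0.22 × 160000 = 4040 + 18000 + 20700 + 24480 + 35200 = 102420
Fund C: 89000 (certain)

Fund B ($102,420)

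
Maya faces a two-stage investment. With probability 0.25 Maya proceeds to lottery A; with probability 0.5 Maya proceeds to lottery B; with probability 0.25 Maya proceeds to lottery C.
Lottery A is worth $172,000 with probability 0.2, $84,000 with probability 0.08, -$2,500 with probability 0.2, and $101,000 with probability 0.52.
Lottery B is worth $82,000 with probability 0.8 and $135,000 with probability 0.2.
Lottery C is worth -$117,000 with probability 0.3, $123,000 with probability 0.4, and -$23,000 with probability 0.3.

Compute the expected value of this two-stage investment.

$71,385

EV(A) = 0.2 × 172000 + 0.08 × 84000 + 0.2 × (-2500) + 0.52 × 101000 = 34400 + 6720 − 500 + 52520 = 93140
EV(B) = 0.8 × 82000 + 0.2 × 135000 = 65600 + 27000 = 92600
EV(C) = 0.3 × (-117000) + 0.4 × 123000 + 0.3 × (-23000) = -35100 + 49200 − 6900 = 7200
Overall = 0.25 × 93140 + 0.5 × 92600 + 0.25 × 7200 = 23285 + 46300 + 1800 = 71385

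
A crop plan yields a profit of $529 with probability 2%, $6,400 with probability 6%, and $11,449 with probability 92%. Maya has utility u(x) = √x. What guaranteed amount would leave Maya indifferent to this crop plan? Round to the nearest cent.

E[u] = 0.02·√529 + 0.06·√6400 + 0.92·√11449 = 0.02·23 + 0.06·80 + 0.92·107 = 103.7
CE = (103.7)² = 10753.69

$10,753.69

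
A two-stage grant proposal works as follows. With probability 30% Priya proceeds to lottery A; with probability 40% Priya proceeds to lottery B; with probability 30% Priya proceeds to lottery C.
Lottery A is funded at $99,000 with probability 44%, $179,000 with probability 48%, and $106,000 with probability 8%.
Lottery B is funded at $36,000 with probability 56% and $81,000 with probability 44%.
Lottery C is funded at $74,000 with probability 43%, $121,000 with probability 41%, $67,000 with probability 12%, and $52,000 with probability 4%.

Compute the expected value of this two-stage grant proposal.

$91,173

EV(A) = 0.44 × 99000 + 0.48 × 179000 + 0.08 × 106000 = 43560 + 85920 + 8480 = 137960
EV(B) = 0.56 × 36000 + 0.44 × 81000 = 20160 + 35640 = 55800
EV(C) = 0.43 × 74000 + 0.41 × 121000 + 0.12 × 67000 + 0.04 × 52000 = 31820 + 49610 + 8040 + 2080 = 91550
Overall = 0.3 × 137960 + 0.4 × 55800 + 0.3 × 91550 = 41388 + 22320 + 27465 = 91173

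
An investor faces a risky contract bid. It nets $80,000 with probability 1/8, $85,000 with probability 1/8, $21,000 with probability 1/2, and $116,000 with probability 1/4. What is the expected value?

EV = 1/8 × 80000 + 1/8 × 85000 + 1/2 × 21000 + 1/4 × 116000 = 10000 + 10625 + 10500 + 29000 = 60125

$60,125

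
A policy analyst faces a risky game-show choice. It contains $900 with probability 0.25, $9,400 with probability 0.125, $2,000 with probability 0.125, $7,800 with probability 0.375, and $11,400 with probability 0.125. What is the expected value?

$6,000

EV = 0.25 × 900 + 0.125 × 9400 + 0.125 × 2000 + 0.375 × 7800 + 0.125 × 11400 = 225 + 1175 + 250 + 2925 + 1425 = 6000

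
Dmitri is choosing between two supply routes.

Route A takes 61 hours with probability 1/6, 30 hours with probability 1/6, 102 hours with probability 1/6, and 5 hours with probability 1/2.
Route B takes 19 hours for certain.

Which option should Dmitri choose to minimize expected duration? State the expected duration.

Route B (19 hours)

Route A = 1/6 × 61 + 1/6 × 30 + 1/6 × 102 + 1/2 × 5 = 10.1667 + 5 + 17 + 2.5 = 34.6667
Route B: 19 (certain)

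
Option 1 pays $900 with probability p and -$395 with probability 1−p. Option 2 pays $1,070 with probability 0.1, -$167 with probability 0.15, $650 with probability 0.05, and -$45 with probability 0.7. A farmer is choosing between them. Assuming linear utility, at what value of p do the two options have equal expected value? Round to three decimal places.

p = 0.369

EV(Option 2) = 0.1 × 1070 + 0.15 × (-167) + 0.05 × 650 + 0.7 × (-45) = 107 − 25.05 + 32.5 − 31.5 = 82.95
p·900 + (1−p)·(-395) = 82.95
1295p − 395 = 82.95
p = (82.95 + 395) / 1295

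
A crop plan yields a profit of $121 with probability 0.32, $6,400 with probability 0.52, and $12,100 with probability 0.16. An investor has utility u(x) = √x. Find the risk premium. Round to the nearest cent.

E[u] = 0.32·√121 + 0.52·√6400 + 0.16·√12100 = 0.32·11 + 0.52·80 + 0.16·110 = 62.72
CE = (62.72)² = 3933.7984
Risk premium = EV − CE = 5302.72 − 3933.7984 = 1368.9216

$1,368.92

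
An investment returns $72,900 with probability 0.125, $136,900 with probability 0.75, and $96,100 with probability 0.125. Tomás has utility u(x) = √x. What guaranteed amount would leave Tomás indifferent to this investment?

$122,500

E[u] = 0.125·√72900 + 0.75·√136900 + 0.125·√96100 = 0.125·270 + 0.75·370 + 0.125·310 = 350
CE = (350)² = 122500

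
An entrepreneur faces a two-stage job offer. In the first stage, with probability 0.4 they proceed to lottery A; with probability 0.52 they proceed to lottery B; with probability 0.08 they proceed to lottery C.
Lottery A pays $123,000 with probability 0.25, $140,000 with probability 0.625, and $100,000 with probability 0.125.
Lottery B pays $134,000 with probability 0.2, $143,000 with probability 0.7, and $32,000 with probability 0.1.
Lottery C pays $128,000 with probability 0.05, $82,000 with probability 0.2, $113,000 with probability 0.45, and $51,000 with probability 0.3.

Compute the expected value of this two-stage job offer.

EV(A) = 0.25 × 123000 + 0.625 × 140000 + 0.125 × 100000 = 30750 + 87500 + 12500 = 130750
EV(B) = 0.2 × 134000 + 0.7 × 143000 + 0.1 × 32000 = 26800 + 100100 + 3200 = 130100
EV(C) = 0.05 × 128000 + 0.2 × 82000 + 0.45 × 113000 + 0.3 × 51000 = 6400 + 16400 + 50850 + 15300 = 88950
Overall = 0.4 × 130750 + 0.52 × 130100 + 0.08 × 88950 = 52300 + 67652 + 7116 = 127068

$127,068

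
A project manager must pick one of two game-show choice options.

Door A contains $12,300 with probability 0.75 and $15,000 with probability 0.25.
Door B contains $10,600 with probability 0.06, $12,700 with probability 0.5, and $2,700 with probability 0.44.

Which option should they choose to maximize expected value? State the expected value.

Door A = 0.75 × 12300 + 0.25 × 15000 = 9225 + 3750 = 12975
Door B = 0.06 × 10600 + 0.5 × 12700 + 0.44 × 2700 = 636 + 6350 + 1188 = 8174

Door A ($12,975)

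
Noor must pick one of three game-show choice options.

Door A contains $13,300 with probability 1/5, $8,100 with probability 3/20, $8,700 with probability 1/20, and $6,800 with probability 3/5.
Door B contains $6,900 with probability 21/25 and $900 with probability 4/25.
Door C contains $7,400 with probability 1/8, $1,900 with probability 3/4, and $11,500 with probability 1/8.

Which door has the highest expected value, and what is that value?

Door A ($8,390)

Door A = 1/5 × 13300 + 3/20 × 8100 + 1/20 × 8700 + 3/5 × 6800 = 2660 + 1215 + 435 + 4080 = 8390
Door B = 21/25 × 6900 + 4/25 × 900 = 5796 + 144 = 5940
Door C = 1/8 × 7400 + 3/4 × 1900 + 1/8 × 11500 = 925 + 1425 + 1437.5 = 3787.5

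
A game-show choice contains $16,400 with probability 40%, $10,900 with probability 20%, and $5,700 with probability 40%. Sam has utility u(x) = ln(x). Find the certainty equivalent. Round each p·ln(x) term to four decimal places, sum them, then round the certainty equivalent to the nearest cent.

E[u] = 0.4·ln(16400) + 0.2·ln(10900) + 0.4·ln(5700) = 3.8820 + 1.8593 + 3.4593 = 9.2006
CE = e^9.2006 ≈ 9903.07

$9,903.07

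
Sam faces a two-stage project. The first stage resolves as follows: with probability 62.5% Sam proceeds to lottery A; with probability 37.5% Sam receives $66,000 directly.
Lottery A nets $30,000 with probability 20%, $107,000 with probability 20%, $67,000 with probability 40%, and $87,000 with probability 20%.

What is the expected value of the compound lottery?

EV(A) = 0.2 × 30000 + 0.2 × 107000 + 0.4 × 67000 + 0.2 × 87000 = 6000 + 21400 + 26800 + 17400 = 71600
Branch B: 66000 (certain)
Overall = 0.625 × 71600 + 0.375 × 66000 = 44750 + 24750 = 69500

$69,500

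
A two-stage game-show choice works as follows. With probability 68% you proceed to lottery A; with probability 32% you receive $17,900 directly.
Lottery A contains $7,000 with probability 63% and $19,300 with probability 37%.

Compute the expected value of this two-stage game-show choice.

EV(A) = 0.63 × 7000 + 0.37 × 19300 = 4410 + 7141 = 11551
Branch B: 17900 (certain)
Overall = 0.68 × 11551 + 0.32 × 17900 = 7854.68 + 5728 = 13582.68

$13,582.68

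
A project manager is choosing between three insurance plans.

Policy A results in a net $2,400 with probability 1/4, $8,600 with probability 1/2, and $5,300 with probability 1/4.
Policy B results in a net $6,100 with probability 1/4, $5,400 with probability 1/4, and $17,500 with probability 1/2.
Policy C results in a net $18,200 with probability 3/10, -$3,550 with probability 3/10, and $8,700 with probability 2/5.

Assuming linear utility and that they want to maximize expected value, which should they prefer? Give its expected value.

Policy B ($11,625)

Policy A = 1/4 × 2400 + 1/2 × 8600 + 1/4 × 5300 = 600 + 4300 + 1325 = 6225
Policy B = 1/4 × 6100 + 1/4 × 5400 + 1/2 × 17500 = 1525 + 1350 + 8750 = 11625
Policy C = 3/10 × 18200 + 3/10 × (-3550) + 2/5 × 8700 = 5460 − 1065 + 3480 = 7875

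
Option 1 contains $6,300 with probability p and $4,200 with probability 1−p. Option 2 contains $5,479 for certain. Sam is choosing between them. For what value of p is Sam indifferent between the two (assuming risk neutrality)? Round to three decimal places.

p = 0.609

p·6300 + (1−p)·4200 = 5479
2100p + 4200 = 5479
p = (5479 − 4200) / 2100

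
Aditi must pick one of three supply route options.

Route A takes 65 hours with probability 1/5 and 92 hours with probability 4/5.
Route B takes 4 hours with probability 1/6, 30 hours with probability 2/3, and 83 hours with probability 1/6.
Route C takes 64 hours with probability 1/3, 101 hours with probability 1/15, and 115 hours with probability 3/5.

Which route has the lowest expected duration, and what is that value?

Route A = 1/5 × 65 + 4/5 × 92 = 13 + 73.6 = 86.6
Route B = 1/6 × 4 + 2/3 × 30 + 1/6 × 83 = 0.6667 + 20 + 13.8333 = 34.5
Route C = 1/3 × 64 + 1/15 × 101 + 3/5 × 115 = 21.3333 + 6.7333 + 69 = 97.0667

Route B (34.5 hours)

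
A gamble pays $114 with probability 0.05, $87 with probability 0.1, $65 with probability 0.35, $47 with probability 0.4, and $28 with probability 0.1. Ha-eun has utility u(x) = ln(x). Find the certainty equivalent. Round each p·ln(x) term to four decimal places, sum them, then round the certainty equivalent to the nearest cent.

E[u] = 0.05·ln(114) + 0.1·ln(87) + 0.35·ln(65) + 0.4·ln(47) + 0.1·ln(28) = 0.2368 + 0.4466 + 1.4610 + 1.5401 + 0.3332 = 4.0177
CE = e^4.0177 ≈ 55.57

$55.57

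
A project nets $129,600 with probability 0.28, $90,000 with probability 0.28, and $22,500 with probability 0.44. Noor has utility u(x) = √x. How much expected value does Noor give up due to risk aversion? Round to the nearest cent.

$8,487.36

E[u] = 0.28·√129600 + 0.28·√90000 + 0.44·√22500 = 0.28·360 + 0.28·300 + 0.44·150 = 250.8
CE = (250.8)² = 62900.64
Risk premium = EV − CE = 71388 − 62900.64 = 8487.36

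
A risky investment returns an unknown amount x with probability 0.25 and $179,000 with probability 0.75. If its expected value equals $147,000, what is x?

x = $51,000

0.25·x + 0.75·179000 = 147000
0.25·x = 147000 − 134250 = 12750
x = 12750 / 0.25 = 51000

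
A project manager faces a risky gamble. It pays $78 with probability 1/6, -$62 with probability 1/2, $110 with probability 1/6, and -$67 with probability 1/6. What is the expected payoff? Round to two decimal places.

-$10.83

EV = 1/6 × 78 + 1/2 × (-62) + 1/6 × 110 + 1/6 × (-67) = 13 − 31 + 18.3333 − 11.1667 = -10.8333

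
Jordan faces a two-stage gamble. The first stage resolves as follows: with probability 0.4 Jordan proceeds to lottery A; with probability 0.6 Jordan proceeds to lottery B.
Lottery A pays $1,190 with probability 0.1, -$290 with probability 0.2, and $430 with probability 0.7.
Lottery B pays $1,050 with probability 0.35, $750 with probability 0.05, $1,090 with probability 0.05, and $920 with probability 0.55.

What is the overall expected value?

EV(A) = 0.1 × 1190 + 0.2 × (-290) + 0.7 × 430 = 119 − 58 + 301 = 362
EV(B) = 0.35 × 1050 + 0.05 × 750 + 0.05 × 1090 + 0.55 × 920 = 367.5 + 37.5 + 54.5 + 506 = 965.5
Overall = 0.4 × 362 + 0.6 × 965.5 = 144.8 + 579.3 = 724.1

$724.10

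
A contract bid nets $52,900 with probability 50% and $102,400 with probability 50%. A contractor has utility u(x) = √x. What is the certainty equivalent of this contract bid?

$75,625

E[u] = 0.5·√52900 + 0.5·√102400 = 0.5·230 + 0.5·320 = 275
CE = (275)² = 75625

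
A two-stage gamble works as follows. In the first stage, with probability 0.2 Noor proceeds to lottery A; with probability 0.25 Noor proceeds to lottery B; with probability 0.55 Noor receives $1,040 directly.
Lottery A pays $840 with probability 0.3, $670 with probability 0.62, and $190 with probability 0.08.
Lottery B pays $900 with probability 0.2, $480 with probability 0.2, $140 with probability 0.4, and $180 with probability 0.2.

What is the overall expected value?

EV(A) = 0.3 × 840 + 0.62 × 670 + 0.08 × 190 = 252 + 415.4 + 15.2 = 682.6
EV(B) = 0.2 × 900 + 0.2 × 480 + 0.4 × 140 + 0.2 × 180 = 180 + 96 + 56 + 36 = 368
Branch C: 1040 (certain)
Overall = 0.2 × 682.6 + 0.25 × 368 + 0.55 × 1040 = 136.52 + 92 + 572 = 800.52

$800.52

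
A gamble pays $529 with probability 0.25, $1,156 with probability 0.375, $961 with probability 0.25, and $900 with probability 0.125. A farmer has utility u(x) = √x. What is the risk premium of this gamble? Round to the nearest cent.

E[u] = 0.25·√529 + 0.375·√1156 + 0.25·√961 + 0.125·√900 = 0.25·23 + 0.375·34 + 0.25·31 + 0.125·30 = 30
CE = (30)² = 900
Risk premium = EV − CE = 918.5 − 900 = 18.5

$18.50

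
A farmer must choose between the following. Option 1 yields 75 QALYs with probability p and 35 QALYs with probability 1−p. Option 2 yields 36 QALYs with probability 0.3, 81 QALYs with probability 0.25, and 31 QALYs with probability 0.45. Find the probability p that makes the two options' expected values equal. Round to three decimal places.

p = 0.250

EV(Option 2) = 0.3 × 36 + 0.25 × 81 + 0.45 × 31 = 10.8 + 20.25 + 13.95 = 45
p·75 + (1−p)·35 = 45
40p + 35 = 45
p = (45 − 35) / 40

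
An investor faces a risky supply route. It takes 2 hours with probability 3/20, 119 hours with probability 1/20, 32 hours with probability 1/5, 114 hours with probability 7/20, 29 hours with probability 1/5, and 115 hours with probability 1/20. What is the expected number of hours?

64.1 hours

EV = 3/20 × 2 + 1/20 × 119 + 1/5 × 32 + 7/20 × 114 + 1/5 × 29 + 1/20 × 115 = 0.3 + 5.95 + 6.4 + 39.9 + 5.8 + 5.75 = 64.1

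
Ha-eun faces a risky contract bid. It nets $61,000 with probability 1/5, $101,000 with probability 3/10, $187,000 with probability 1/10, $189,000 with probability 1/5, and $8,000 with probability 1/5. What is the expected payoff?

$100,600

EV = 1/5 × 61000 + 3/10 × 101000 + 1/10 × 187000 + 1/5 × 189000 + 1/5 × 8000 = 12200 + 30300 + 18700 + 37800 + 1600 = 100600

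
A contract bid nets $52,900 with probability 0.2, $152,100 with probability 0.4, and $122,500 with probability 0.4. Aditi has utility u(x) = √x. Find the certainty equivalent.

E[u] = 0.2·√52900 + 0.4·√152100 + 0.4·√122500 = 0.2·230 + 0.4·390 + 0.4·350 = 342
CE = (342)² = 116964

$116,964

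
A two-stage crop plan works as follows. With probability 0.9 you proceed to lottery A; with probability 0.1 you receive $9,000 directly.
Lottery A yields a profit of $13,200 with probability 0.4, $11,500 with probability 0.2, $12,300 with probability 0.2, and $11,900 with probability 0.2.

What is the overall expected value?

$12,078

EV(A) = 0.4 × 13200 + 0.2 × 11500 + 0.2 × 12300 + 0.2 × 11900 = 5280 + 2300 + 2460 + 2380 = 12420
Branch B: 9000 (certain)
Overall = 0.9 × 12420 + 0.1 × 9000 = 11178 + 900 = 12078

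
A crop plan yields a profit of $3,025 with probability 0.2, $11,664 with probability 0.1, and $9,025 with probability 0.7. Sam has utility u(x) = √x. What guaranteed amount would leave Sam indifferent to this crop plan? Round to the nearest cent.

$7,796.89

E[u] = 0.2·√3025 + 0.1·√11664 + 0.7·√9025 = 0.2·55 + 0.1·108 + 0.7·95 = 88.3
CE = (88.3)² = 7796.89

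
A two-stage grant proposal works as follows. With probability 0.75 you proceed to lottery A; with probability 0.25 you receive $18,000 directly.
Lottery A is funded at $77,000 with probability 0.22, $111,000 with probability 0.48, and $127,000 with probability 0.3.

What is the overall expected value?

EV(A) = 0.22 × 77000 + 0.48 × 111000 + 0.3 × 127000 = 16940 + 53280 + 38100 = 108320
Branch B: 18000 (certain)
Overall = 0.75 × 108320 + 0.25 × 18000 = 81240 + 4500 = 85740

$85,740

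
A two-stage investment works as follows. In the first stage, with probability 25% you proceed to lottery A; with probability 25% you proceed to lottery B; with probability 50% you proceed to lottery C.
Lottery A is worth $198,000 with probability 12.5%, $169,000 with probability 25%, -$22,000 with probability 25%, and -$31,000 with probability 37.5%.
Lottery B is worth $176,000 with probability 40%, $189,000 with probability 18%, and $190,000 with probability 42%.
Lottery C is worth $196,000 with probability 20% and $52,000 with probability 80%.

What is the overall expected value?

EV(A) = 0.125 × 198000 + 0.25 × 169000 + 0.25 × (-22000) + 0.375 × (-31000) = 24750 + 42250 − 5500 − 11625 = 49875
EV(B) = 0.4 × 176000 + 0.18 × 189000 + 0.42 × 190000 = 70400 + 34020 + 79800 = 184220
EV(C) = 0.2 × 196000 + 0.8 × 52000 = 39200 + 41600 = 80800
Overall = 0.25 × 49875 + 0.25 × 184220 + 0.5 × 80800 = 12468.75 + 46055 + 40400 = 98923.75

$98,923.75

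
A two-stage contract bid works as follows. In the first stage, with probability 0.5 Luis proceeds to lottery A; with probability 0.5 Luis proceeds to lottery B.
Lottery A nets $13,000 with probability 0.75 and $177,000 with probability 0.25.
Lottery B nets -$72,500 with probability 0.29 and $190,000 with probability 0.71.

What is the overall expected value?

EV(A) = 0.75 × 13000 + 0.25 × 177000 = 9750 + 44250 = 54000
EV(B) = 0.29 × (-72500) + 0.71 × 190000 = -21025 + 134900 = 113875
Overall = 0.5 × 54000 + 0.5 × 113875 = 27000 + 56937.5 = 83937.5

$83,937.50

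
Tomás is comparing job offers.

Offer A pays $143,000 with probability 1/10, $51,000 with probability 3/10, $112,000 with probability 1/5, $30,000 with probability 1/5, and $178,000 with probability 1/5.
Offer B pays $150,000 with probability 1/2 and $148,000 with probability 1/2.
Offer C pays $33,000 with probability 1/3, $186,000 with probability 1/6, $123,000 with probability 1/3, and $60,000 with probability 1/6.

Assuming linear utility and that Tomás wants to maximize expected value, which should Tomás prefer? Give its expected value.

Offer B ($149,000)

Offer A = 1/10 × 143000 + 3/10 × 51000 + 1/5 × 112000 + 1/5 × 30000 + 1/5 × 178000 = 14300 + 15300 + 22400 + 6000 + 35600 = 93600
Offer B = 1/2 × 150000 + 1/2 × 148000 = 75000 + 74000 = 149000
Offer C = 1/3 × 33000 + 1/6 × 186000 + 1/3 × 123000 + 1/6 × 60000 = 11000 + 31000 + 41000 + 10000 = 93000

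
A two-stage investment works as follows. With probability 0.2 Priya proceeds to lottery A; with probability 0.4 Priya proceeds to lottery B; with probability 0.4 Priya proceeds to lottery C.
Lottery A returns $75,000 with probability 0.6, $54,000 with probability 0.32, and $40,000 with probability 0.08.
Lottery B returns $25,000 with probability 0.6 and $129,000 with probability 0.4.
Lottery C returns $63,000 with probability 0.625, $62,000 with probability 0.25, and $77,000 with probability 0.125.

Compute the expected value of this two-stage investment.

EV(A) = 0.6 × 75000 + 0.32 × 54000 + 0.08 × 40000 = 45000 + 17280 + 3200 = 65480
EV(B) = 0.6 × 25000 + 0.4 × 129000 = 15000 + 51600 = 66600
EV(C) = 0.625 × 63000 + 0.25 × 62000 + 0.125 × 77000 = 39375 + 15500 + 9625 = 64500
Overall = 0.2 × 65480 + 0.4 × 66600 + 0.4 × 64500 = 13096 + 26640 + 25800 = 65536

$65,536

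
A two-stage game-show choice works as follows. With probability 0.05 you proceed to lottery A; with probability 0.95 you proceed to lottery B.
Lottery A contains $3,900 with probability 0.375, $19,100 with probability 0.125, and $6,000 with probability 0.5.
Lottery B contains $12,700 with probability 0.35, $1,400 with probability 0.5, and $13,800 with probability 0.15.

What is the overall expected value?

$7,196.75

EV(A) = 0.375 × 3900 + 0.125 × 19100 + 0.5 × 6000 = 1462.5 + 2387.5 + 3000 = 6850
EV(B) = 0.35 × 12700 + 0.5 × 1400 + 0.15 × 13800 = 4445 + 700 + 2070 = 7215
Overall = 0.05 × 6850 + 0.95 × 7215 = 342.5 + 6854.25 = 7196.75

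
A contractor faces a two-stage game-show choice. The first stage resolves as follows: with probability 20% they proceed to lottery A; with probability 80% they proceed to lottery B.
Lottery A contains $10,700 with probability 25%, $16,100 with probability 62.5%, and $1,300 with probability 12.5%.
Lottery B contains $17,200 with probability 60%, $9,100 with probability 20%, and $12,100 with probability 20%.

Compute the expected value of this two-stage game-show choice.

$14,228

EV(A) = 0.25 × 10700 + 0.625 × 16100 + 0.125 × 1300 = 2675 + 10062.5 + 162.5 = 12900
EV(B) = 0.6 × 17200 + 0.2 × 9100 + 0.2 × 12100 = 10320 + 1820 + 2420 = 14560
Overall = 0.2 × 12900 + 0.8 × 14560 = 2580 + 11648 = 14228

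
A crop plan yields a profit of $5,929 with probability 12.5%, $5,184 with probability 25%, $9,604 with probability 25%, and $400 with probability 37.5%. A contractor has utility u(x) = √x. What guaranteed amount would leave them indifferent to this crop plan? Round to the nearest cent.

$3,555.14

E[u] = 0.125·√5929 + 0.25·√5184 + 0.25·√9604 + 0.375·√400 = 0.125·77 + 0.25·72 + 0.25·98 + 0.375·20 = 59.625
CE = (59.625)² = 3555.140625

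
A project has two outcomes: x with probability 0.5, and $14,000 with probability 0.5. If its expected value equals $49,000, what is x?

x = $84,000

0.5·x + 0.5·14000 = 49000
0.5·x = 49000 − 7000 = 42000
x = 42000 / 0.5 = 84000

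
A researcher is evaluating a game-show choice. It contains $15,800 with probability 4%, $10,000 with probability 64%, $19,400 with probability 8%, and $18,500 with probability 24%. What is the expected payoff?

$13,024

EV = 0.04 × 15800 + 0.64 × 10000 + 0.08 × 19400 + 0.24 × 18500 = 632 + 6400 + 1552 + 4440 = 13024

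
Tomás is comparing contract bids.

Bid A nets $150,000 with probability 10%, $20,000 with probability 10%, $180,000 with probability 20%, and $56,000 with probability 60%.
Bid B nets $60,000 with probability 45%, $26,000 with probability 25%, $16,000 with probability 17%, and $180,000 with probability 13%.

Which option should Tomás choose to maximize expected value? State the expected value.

Bid A = 0.1 × 150000 + 0.1 × 20000 + 0.2 × 180000 + 0.6 × 56000 = 15000 + 2000 + 36000 + 33600 = 86600
Bid B = 0.45 × 60000 + 0.25 × 26000 + 0.17 × 16000 + 0.13 × 180000 = 27000 + 6500 + 2720 + 23400 = 59620

Bid A ($86,600)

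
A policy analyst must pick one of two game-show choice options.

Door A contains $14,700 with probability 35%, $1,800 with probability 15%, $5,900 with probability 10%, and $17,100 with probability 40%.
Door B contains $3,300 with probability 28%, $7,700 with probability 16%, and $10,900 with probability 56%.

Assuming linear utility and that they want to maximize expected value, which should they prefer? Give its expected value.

Door A = 0.35 × 14700 + 0.15 × 1800 + 0.1 × 5900 + 0.4 × 17100 = 5145 + 270 + 590 + 6840 = 12845
Door B = 0.28 × 3300 + 0.16 × 7700 + 0.56 × 10900 = 924 + 1232 + 6104 = 8260

Door A ($12,845)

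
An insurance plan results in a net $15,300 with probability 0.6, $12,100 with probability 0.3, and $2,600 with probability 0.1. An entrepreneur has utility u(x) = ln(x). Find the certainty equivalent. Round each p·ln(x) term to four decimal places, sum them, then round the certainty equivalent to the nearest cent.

$11,944.19

E[u] = 0.6·ln(15300) + 0.3·ln(12100) + 0.1·ln(2600) = 5.7814 + 2.8203 + 0.7863 = 9.3880
CE = e^9.3880 ≈ 11944.19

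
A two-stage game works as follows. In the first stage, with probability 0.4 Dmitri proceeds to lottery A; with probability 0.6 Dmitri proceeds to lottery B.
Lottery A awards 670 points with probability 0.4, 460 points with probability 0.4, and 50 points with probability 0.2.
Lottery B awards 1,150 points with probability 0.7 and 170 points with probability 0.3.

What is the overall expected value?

EV(A) = 0.4 × 670 + 0.4 × 460 + 0.2 × 50 = 268 + 184 + 10 = 462
EV(B) = 0.7 × 1150 + 0.3 × 170 = 805 + 51 = 856
Overall = 0.4 × 462 + 0.6 × 856 = 184.8 + 513.6 = 698.4

698.4 points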